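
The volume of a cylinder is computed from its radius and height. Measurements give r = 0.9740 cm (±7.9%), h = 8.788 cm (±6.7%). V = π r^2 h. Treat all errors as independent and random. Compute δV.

Since V is a product/quotient, work with relative uncertainties:
  (2·δr/r)² = (2×0.0790)² = 0.0250;  (1·δh/h)² = (1×0.0670)² = 0.00449
δV/V = √(0.0295) = 0.172
V = 26.19 cm^3, so δV = 0.172 × 26.19 = 4.49 cm^3.

4.49 cm^3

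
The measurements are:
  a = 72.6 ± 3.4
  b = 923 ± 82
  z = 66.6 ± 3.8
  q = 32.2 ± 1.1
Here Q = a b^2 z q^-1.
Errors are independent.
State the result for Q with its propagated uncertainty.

(1.28 ± 0.250) × 10^8

Since Q is a product/quotient, work with relative uncertainties:
  (1·δa/a)² = (1×0.0468)² = 0.00219;  (2·δb/b)² = (2×0.0888)² = 0.0316;  (1·δz/z)² = (1×0.0571)² = 0.00326;  (-1·δq/q)² = (-1×0.0342)² = 0.00117
δQ/Q = √(0.0382) = 0.195
Q = 1.28e+08, so δQ = 0.195 × 1.28e+08 = 2.5e+07.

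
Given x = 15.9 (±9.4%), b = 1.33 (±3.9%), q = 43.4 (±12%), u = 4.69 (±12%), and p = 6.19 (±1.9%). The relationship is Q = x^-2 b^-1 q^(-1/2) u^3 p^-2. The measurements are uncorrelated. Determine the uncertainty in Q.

Since Q is a product/quotient, work with relative uncertainties:
  (-2·δx/x)² = (-2×0.0940)² = 0.0353;  (-1·δb/b)² = (-1×0.0390)² = 0.00152;  (−½·δq/q)² = (-0.5×0.120)² = 0.00360;  (3·δu/u)² = (3×0.120)² = 0.130;  (-2·δp/p)² = (-2×0.0190)² = 0.00144
δQ/Q = √(0.172) = 0.414
Q = 0.00122, so δQ = 0.414 × 0.00122 = 0.000503.

0.000503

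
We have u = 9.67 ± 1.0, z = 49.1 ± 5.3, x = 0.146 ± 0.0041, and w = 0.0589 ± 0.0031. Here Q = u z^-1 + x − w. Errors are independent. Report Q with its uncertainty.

Let p = u·z^-1 = 0.197. δp/p = √((1·δu/u)² + (-1·δz/z)²) = √(0.0107 + 0.0117) = 0.149, so δp = 0.0294.
Q = p + x − w: δQ = √(δp² + δx² + δw²) = √(0.000867 + 1.68e-05 + 9.61e-06) = 0.0299
Q = 0.284.

0.284 ± 0.0299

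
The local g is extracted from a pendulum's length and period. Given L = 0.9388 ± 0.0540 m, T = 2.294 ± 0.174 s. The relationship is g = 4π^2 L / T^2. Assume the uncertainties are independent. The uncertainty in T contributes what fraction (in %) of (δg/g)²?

87.4%

(δg/g)² = (1·δL/L)² + (-2·δT/T)²
  L term: (1×0.0575)² = 0.00331
  T term: (-2×0.0759)² = 0.0230
Total = 0.0263. Share from T = 0.0230/0.0263 = 0.874.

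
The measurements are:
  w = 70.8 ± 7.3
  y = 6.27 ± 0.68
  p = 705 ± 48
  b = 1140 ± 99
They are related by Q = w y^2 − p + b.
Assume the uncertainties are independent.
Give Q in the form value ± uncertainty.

3220 ± 677

Let h = w·y^2 = 2780. δh/h = √((1·δw/w)² + (2·δy/y)²) = √(0.0106 + 0.0470) = 0.240, so δh = 668.
Q = h − p + b: δQ = √(δh² + δp² + δb²) = √(4.47e+05 + 2300 + 9800) = 677
Q = 3220.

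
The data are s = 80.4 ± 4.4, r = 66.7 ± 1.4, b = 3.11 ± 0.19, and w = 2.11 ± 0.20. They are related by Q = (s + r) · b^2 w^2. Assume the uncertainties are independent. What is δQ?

1440

Let u = s + r = 147. δu = √(δs² + δr²) = √(19.4 + 1.96) = 4.62, so δu/u = 0.0314.
Q is then a monomial in u, b, w:
δQ/Q = √((δu/u)² + (2·δb/b)² + (2·δw/w)²) = √(0.000985 + 0.0149 + 0.0359) = 0.228
Q = 6330, so δQ = 0.228 × 6330 = 1440.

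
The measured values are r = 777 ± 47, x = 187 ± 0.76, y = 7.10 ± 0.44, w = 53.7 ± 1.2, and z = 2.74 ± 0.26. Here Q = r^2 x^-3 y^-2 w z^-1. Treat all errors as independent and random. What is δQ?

0.00715

For a monomial Q ∝ r^2, x^-3, y^-2, w, z^-1, fractional errors add in quadrature:
  (2·δr/r)² = (2×0.0605)² = 0.0146;  (-3·δx/x)² = (-3×0.00406)² = 0.000149;  (-2·δy/y)² = (-2×0.0620)² = 0.0154;  (1·δw/w)² = (1×0.0223)² = 0.000499;  (-1·δz/z)² = (-1×0.0949)² = 0.00900
δQ/Q = √(0.0396) = 0.199
Q = 0.0359, so δQ = 0.199 × 0.0359 = 0.00715.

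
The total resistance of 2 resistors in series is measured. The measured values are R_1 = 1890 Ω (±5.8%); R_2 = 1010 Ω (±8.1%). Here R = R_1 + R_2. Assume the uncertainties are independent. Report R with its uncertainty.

2900 ± 137 Ω

For a sum/difference, combine absolute errors in quadrature:
  (δR_1)² = 12000;  (δR_2)² = 6690
δR = √(18700) = 137 Ω
R = 2900 Ω.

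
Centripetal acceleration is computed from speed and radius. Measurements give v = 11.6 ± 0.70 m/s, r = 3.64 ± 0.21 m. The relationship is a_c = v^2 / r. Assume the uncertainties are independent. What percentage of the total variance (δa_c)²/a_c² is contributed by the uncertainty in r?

(δa_c/a_c)² = (2·δv/v)² + (-1·δr/r)²
  v term: (2×0.0603)² = 0.0146
  r term: (-1×0.0577)² = 0.00333
Total = 0.0179. Share from r = 0.00333/0.0179 = 0.186.

18.6%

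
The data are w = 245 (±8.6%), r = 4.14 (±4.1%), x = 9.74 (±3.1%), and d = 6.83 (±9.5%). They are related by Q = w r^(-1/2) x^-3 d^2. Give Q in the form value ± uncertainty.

6.08 ± 1.39

For a monomial Q ∝ w, r^(-1/2), x^-3, d^2, fractional errors add in quadrature:
  (1·δw/w)² = (1×0.0860)² = 0.00740;  (−½·δr/r)² = (-0.5×0.0410)² = 0.000420;  (-3·δx/x)² = (-3×0.0310)² = 0.00865;  (2·δd/d)² = (2×0.0950)² = 0.0361
δQ/Q = √(0.0526) = 0.229
Q = 6.08, so δQ = 0.229 × 6.08 = 1.39.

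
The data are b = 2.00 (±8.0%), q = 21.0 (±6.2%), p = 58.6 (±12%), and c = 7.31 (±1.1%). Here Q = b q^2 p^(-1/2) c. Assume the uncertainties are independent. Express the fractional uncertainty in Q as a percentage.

Q is a product of powers, so relative uncertainties combine in quadrature:
  (1·δb/b)² = (1×0.0800)² = 0.00640;  (2·δq/q)² = (2×0.0620)² = 0.0154;  (−½·δp/p)² = (-0.5×0.120)² = 0.00360;  (1·δc/c)² = (1×0.0110)² = 0.000121
δQ/Q = √(0.0255) = 0.160

16.0%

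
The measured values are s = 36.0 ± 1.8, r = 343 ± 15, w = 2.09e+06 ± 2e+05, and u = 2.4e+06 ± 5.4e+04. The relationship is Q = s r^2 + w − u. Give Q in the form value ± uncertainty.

Let p = s·r^2 = 4.24e+06. δp/p = √((1·δs/s)² + (2·δr/r)²) = √(0.00250 + 0.00765) = 0.101, so δp = 4.27e+05.
Q = p + w − u: δQ = √(δp² + δw² + δu²) = √(1.82e+11 + 4e+10 + 2.92e+09) = 4.74e+05
Q = 3.93e+06.

(3.93 ± 0.474) × 10^6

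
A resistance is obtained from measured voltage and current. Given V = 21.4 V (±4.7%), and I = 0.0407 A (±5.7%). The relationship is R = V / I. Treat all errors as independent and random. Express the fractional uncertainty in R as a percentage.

Relative error in a monomial: (δR/R)² = Σ (nᵢ · δxᵢ/xᵢ)².
  (1·δV/V)² = (1×0.0470)² = 0.00221;  (-1·δI/I)² = (-1×0.0570)² = 0.00325
δR/R = √(0.00546) = 0.0739

7.39%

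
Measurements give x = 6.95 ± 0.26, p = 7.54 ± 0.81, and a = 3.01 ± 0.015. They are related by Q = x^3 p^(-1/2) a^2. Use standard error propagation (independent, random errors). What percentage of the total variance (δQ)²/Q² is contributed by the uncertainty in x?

(δQ/Q)² = (3·δx/x)² + (−½·δp/p)² + (2·δa/a)²
  x term: (3×0.0374)² = 0.0126
  p term: (-0.5×0.107)² = 0.00289
  a term: (2×0.00498)² = 9.93e-05
Total = 0.0156. Share from x = 0.0126/0.0156 = 0.808.

80.8%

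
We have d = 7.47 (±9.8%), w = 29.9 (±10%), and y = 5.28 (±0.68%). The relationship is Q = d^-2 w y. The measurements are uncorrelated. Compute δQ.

0.623

Q is a product of powers, so relative uncertainties combine in quadrature:
  (-2·δd/d)² = (-2×0.0980)² = 0.0384;  (1·δw/w)² = (1×0.100)² = 0.0100;  (1·δy/y)² = (1×0.00680)² = 4.62e-05
δQ/Q = √(0.0485) = 0.220
Q = 2.83, so δQ = 0.220 × 2.83 = 0.623.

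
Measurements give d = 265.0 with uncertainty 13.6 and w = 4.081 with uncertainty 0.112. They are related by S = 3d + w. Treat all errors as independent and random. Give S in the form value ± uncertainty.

799.1 ± 40.8

Absolute uncertainties add in quadrature for a linear combination:
  (3·δd)² = 1660;  (δw)² = 0.0125
δS = √(1660) = 40.8
S = 799.1.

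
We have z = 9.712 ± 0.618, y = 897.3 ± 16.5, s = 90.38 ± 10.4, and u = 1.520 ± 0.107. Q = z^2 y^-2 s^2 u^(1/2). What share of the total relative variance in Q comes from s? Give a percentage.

(δQ/Q)² = (2·δz/z)² + (-2·δy/y)² + (2·δs/s)² + (½·δu/u)²
  z term: (2×0.0636)² = 0.0162
  y term: (-2×0.0184)² = 0.00135
  s term: (2×0.115)² = 0.0530
  u term: (0.5×0.0704)² = 0.00124
Total = 0.0718. Share from s = 0.0530/0.0718 = 0.738.

73.8%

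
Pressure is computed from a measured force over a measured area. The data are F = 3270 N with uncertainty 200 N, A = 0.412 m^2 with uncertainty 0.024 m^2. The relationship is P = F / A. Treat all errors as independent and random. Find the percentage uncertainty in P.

8.45%

Relative error in a monomial: (δP/P)² = Σ (nᵢ · δxᵢ/xᵢ)².
  (1·δF/F)² = (1×0.0612)² = 0.00374;  (-1·δA/A)² = (-1×0.0583)² = 0.00339
δP/P = √(0.00713) = 0.0845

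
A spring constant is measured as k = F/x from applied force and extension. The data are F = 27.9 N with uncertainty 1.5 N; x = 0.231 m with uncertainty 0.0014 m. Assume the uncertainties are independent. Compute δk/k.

0.0541

For a monomial k ∝ F, x^-1, fractional errors add in quadrature:
  (1·δF/F)² = (1×0.0538)² = 0.00289;  (-1·δx/x)² = (-1×0.00606)² = 3.67e-05
δk/k = √(0.00293) = 0.0541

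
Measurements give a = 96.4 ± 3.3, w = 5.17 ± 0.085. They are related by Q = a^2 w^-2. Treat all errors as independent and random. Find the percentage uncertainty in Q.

7.60%

Relative error in a monomial: (δQ/Q)² = Σ (nᵢ · δxᵢ/xᵢ)².
  (2·δa/a)² = (2×0.0342)² = 0.00469;  (-2·δw/w)² = (-2×0.0164)² = 0.00108
δQ/Q = √(0.00577) = 0.0760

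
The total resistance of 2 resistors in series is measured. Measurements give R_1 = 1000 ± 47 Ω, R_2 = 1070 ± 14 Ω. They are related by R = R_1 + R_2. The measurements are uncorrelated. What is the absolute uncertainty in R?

Sums and differences: (δR)² = Σ (cᵢ δxᵢ)².
  (δR_1)² = 2210;  (δR_2)² = 196
δR = √(2400) = 49.0 Ω

49.0 Ω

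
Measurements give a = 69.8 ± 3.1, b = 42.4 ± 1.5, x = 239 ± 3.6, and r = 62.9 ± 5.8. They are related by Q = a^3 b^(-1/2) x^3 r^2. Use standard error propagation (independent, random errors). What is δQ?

6.56e+14

Since Q is a product/quotient, work with relative uncertainties:
  (3·δa/a)² = (3×0.0444)² = 0.0178;  (−½·δb/b)² = (-0.5×0.0354)² = 0.000313;  (3·δx/x)² = (3×0.0151)² = 0.00204;  (2·δr/r)² = (2×0.0922)² = 0.0340
δQ/Q = √(0.0541) = 0.233
Q = 2.82e+15, so δQ = 0.233 × 2.82e+15 = 6.56e+14.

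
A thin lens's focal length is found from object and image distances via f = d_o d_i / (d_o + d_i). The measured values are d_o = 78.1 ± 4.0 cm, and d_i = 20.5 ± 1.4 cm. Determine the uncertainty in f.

∂f/∂d_o = (d_i/(d_o+d_i))² = 0.0432;  ∂f/∂d_i = (d_o/(d_o+d_i))² = 0.627
δf = √((∂f/∂d_o · δd_o)² + (∂f/∂d_i · δd_i)²) = √(0.0299 + 0.772) = 0.895 cm

0.895 cm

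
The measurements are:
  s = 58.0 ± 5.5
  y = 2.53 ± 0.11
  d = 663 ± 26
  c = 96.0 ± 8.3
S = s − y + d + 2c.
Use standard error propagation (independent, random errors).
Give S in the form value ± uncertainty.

Absolute uncertainties add in quadrature for a linear combination:
  (δs)² = 30.2;  (δy)² = 0.0121;  (δd)² = 676;  (2·δc)² = 276
δS = √(982) = 31.3
S = 910.

910 ± 31.3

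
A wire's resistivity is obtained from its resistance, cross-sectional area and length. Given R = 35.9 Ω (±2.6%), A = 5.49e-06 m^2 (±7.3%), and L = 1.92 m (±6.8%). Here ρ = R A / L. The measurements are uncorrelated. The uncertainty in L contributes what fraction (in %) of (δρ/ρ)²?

(δρ/ρ)² = (1·δR/R)² + (1·δA/A)² + (-1·δL/L)²
  R term: (1×0.0260)² = 0.000676
  A term: (1×0.0730)² = 0.00533
  L term: (-1×0.0680)² = 0.00462
Total = 0.0106. Share from L = 0.00462/0.0106 = 0.435.

43.5%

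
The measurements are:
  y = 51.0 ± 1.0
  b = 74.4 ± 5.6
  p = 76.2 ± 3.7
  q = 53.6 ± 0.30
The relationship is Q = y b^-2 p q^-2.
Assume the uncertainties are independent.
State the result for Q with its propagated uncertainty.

(2.44 ± 0.390) × 10^-4

Q is a product of powers, so relative uncertainties combine in quadrature:
  (1·δy/y)² = (1×0.0196)² = 0.000384;  (-2·δb/b)² = (-2×0.0753)² = 0.0227;  (1·δp/p)² = (1×0.0486)² = 0.00236;  (-2·δq/q)² = (-2×0.00560)² = 0.000125
δQ/Q = √(0.0255) = 0.160
Q = 0.000244, so δQ = 0.160 × 0.000244 = 3.9e-05.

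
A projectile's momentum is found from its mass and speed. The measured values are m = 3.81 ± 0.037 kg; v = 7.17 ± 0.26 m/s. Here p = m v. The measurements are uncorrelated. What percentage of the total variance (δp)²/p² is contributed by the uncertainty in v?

93.3%

(δp/p)² = (1·δm/m)² + (1·δv/v)²
  m term: (1×0.00971)² = 9.43e-05
  v term: (1×0.0363)² = 0.00131
Total = 0.00141. Share from v = 0.00131/0.00141 = 0.933.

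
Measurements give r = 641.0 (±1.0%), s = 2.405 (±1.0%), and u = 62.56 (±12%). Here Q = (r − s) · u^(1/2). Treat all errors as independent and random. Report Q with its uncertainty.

5051 ± 307

Let w = r − s = 638.6. δw = √(δr² + δs²) = √(41.1 + 0.000578) = 6.41, so δw/w = 0.0100.
Q is then a monomial in w, u:
δQ/Q = √((δw/w)² + (½·δu/u)²) = √(0.000101 + 0.00360) = 0.0608
Q = 5051, so δQ = 0.0608 × 5051 = 307.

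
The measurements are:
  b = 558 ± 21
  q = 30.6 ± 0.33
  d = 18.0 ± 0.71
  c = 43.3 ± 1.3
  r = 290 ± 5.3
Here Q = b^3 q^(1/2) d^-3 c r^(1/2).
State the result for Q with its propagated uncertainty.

(1.22 ± 0.202) × 10^8

Q is a product of powers, so relative uncertainties combine in quadrature:
  (3·δb/b)² = (3×0.0376)² = 0.0127;  (½·δq/q)² = (0.5×0.0108)² = 2.91e-05;  (-3·δd/d)² = (-3×0.0394)² = 0.0140;  (1·δc/c)² = (1×0.0300)² = 0.000901;  (½·δr/r)² = (0.5×0.0183)² = 8.35e-05
δQ/Q = √(0.0278) = 0.167
Q = 1.22e+08, so δQ = 0.167 × 1.22e+08 = 2.02e+07.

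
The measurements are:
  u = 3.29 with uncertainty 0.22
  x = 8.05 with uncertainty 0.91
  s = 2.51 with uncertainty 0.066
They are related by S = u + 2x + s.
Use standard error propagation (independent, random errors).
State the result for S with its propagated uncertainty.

21.9 ± 1.83

For a sum/difference, combine absolute errors in quadrature:
  (δu)² = 0.0484;  (2·δx)² = 3.31;  (δs)² = 0.00436
δS = √(3.37) = 1.83
S = 21.9.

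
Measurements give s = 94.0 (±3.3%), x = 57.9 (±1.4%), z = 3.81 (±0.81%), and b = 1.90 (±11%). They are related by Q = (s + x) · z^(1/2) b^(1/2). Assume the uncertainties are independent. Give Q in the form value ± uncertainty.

Let u = s + x = 152. δu = √(δs² + δx²) = √(9.62 + 0.657) = 3.21, so δu/u = 0.0211.
Q is then a monomial in u, z, b:
δQ/Q = √((δu/u)² + (½·δz/z)² + (½·δb/b)²) = √(0.000446 + 1.64e-05 + 0.00302) = 0.0591
Q = 409, so δQ = 0.0591 × 409 = 24.1.

409 ± 24.1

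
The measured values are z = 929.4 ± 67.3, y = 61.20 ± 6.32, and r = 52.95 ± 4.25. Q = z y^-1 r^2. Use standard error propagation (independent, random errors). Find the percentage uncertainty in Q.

20.4%

Since Q is a product/quotient, work with relative uncertainties:
  (1·δz/z)² = (1×0.0724)² = 0.00524;  (-1·δy/y)² = (-1×0.103)² = 0.0107;  (2·δr/r)² = (2×0.0803)² = 0.0258
δQ/Q = √(0.0417) = 0.204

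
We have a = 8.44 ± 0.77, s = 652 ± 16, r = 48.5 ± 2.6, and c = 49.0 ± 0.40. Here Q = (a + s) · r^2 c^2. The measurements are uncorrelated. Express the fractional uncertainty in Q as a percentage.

11.1%

Let u = a + s = 660. δu = √(δa² + δs²) = √(0.593 + 256) = 16.0, so δu/u = 0.0243.
Q is then a monomial in u, r, c:
δQ/Q = √((δu/u)² + (2·δr/r)² + (2·δc/c)²) = √(0.000588 + 0.0115 + 0.000267) = 0.111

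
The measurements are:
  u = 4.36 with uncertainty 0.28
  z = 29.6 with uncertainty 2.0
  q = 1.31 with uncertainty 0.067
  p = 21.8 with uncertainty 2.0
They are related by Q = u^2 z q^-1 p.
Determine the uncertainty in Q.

Relative error in a monomial: (δQ/Q)² = Σ (nᵢ · δxᵢ/xᵢ)².
  (2·δu/u)² = (2×0.0642)² = 0.0165;  (1·δz/z)² = (1×0.0676)² = 0.00457;  (-1·δq/q)² = (-1×0.0511)² = 0.00262;  (1·δp/p)² = (1×0.0917)² = 0.00842
δQ/Q = √(0.0321) = 0.179
Q = 9360, so δQ = 0.179 × 9360 = 1680.

1680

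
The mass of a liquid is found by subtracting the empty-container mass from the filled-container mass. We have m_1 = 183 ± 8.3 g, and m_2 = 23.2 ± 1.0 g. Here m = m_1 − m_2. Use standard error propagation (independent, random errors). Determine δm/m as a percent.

m is a linear combination, so absolute uncertainties add in quadrature:
  (δm_1)² = 68.9;  (δm_2)² = 1.00
δm = √(69.9) = 8.36 g
m = 160 g, so δm/m = 8.36/160 = 0.0523.

5.23%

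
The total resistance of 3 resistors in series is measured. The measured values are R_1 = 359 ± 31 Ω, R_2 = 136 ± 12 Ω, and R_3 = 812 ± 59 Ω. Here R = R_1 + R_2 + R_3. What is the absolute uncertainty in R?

67.7 Ω

Sums and differences: (δR)² = Σ (cᵢ δxᵢ)².
  (δR_1)² = 961;  (δR_2)² = 144;  (δR_3)² = 3480
δR = √(4590) = 67.7 Ω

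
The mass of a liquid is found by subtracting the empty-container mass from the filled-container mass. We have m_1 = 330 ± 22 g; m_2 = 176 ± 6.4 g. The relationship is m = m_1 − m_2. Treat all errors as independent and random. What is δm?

22.9 g

For a sum/difference, combine absolute errors in quadrature:
  (δm_1)² = 484;  (δm_2)² = 41.0
δm = √(525) = 22.9 g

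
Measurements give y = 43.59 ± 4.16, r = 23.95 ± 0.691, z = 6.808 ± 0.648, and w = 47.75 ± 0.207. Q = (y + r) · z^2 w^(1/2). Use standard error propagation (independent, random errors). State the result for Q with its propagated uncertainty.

Let u = y + r = 67.54. δu = √(δy² + δr²) = √(17.3 + 0.477) = 4.22, so δu/u = 0.0624.
Q is then a monomial in u, z, w:
δQ/Q = √((δu/u)² + (2·δz/z)² + (½·δw/w)²) = √(0.00390 + 0.0362 + 4.7e-06) = 0.200
Q = 21630, so δQ = 0.200 × 21630 = 4330.

21630 ± 4330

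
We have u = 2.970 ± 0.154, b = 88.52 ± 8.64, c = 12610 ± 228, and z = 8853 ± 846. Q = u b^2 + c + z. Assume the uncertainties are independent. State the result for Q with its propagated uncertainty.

Let p = u·b^2 = 23270. δp/p = √((1·δu/u)² + (2·δb/b)²) = √(0.00269 + 0.0381) = 0.202, so δp = 4700.
Q = p + c + z: δQ = √(δp² + δc² + δz²) = √(2.21e+07 + 52000 + 7.16e+05) = 4780
Q = 44740.

44740 ± 4780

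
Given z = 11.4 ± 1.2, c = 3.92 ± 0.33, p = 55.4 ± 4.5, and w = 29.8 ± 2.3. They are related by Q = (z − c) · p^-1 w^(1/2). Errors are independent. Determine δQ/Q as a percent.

Let u = z − c = 7.48. δu = √(δz² + δc²) = √(1.44 + 0.109) = 1.24, so δu/u = 0.166.
Q is then a monomial in u, p, w:
δQ/Q = √((δu/u)² + (-1·δp/p)² + (½·δw/w)²) = √(0.0277 + 0.00660 + 0.00149) = 0.189

18.9%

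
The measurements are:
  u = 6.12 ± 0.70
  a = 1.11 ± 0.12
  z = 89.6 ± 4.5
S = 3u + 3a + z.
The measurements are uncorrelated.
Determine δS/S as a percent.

Sums and differences: (δS)² = Σ (cᵢ δxᵢ)².
  (3·δu)² = 4.41;  (3·δa)² = 0.130;  (δz)² = 20.2
δS = √(24.8) = 4.98
S = 111, so δS/S = 4.98/111 = 0.0447.

4.47%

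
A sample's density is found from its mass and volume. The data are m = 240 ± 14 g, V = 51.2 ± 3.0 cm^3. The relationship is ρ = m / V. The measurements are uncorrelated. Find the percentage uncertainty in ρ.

Products/powers → add relative errors in quadrature, weighted by exponent:
  (1·δm/m)² = (1×0.0583)² = 0.00340;  (-1·δV/V)² = (-1×0.0586)² = 0.00343
δρ/ρ = √(0.00684) = 0.0827

8.27%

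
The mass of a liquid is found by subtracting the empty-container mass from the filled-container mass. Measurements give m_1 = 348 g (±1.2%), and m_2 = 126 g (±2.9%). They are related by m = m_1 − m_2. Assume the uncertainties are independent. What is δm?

5.55 g

Absolute uncertainties add in quadrature for a linear combination:
  (δm_1)² = 17.4;  (δm_2)² = 13.4
δm = √(30.8) = 5.55 g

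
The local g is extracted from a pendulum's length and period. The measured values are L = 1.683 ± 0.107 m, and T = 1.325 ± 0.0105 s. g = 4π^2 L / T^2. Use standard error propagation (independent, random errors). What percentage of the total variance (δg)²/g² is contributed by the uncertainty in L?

(δg/g)² = (1·δL/L)² + (-2·δT/T)²
  L term: (1×0.0636)² = 0.00404
  T term: (-2×0.00792)² = 0.000251
Total = 0.00429. Share from L = 0.00404/0.00429 = 0.941.

94.1%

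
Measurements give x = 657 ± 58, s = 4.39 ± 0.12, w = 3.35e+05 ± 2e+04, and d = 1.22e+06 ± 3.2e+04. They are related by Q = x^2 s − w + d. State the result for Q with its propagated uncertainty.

Let p = x^2·s = 1.89e+06. δp/p = √((2·δx/x)² + (1·δs/s)²) = √(0.0312 + 0.000747) = 0.179, so δp = 3.39e+05.
Q = p − w + d: δQ = √(δp² + δw² + δd²) = √(1.15e+11 + 4e+08 + 1.02e+09) = 3.41e+05
Q = 2.78e+06.

(2.78 ± 0.341) × 10^6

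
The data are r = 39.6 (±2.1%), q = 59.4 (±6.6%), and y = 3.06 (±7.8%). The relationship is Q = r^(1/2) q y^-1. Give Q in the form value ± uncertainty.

For a monomial Q ∝ r^(1/2), q, y^-1, fractional errors add in quadrature:
  (½·δr/r)² = (0.5×0.0210)² = 0.000110;  (1·δq/q)² = (1×0.0660)² = 0.00436;  (-1·δy/y)² = (-1×0.0780)² = 0.00608
δQ/Q = √(0.0106) = 0.103
Q = 122, so δQ = 0.103 × 122 = 12.5.

122 ± 12.5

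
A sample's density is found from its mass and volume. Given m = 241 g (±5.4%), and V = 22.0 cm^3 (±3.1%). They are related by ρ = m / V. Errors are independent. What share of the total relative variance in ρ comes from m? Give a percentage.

75.2%

(δρ/ρ)² = (1·δm/m)² + (-1·δV/V)²
  m term: (1×0.0540)² = 0.00292
  V term: (-1×0.0310)² = 0.000961
Total = 0.00388. Share from m = 0.00292/0.00388 = 0.752.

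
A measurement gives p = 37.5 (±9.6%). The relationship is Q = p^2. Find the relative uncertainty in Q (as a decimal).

Relative error in a monomial: (δQ/Q)² = Σ (nᵢ · δxᵢ/xᵢ)².
  (2·δp/p)² = (2×0.0960)² = 0.0369
δQ/Q = √(0.0369) = 0.192

0.192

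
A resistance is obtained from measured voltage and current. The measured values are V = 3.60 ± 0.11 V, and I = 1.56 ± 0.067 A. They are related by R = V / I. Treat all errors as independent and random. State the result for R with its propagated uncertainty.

Each factor contributes (exponent × relative error)² to (δR/R)²:
  (1·δV/V)² = (1×0.0306)² = 0.000934;  (-1·δI/I)² = (-1×0.0429)² = 0.00184
δR/R = √(0.00278) = 0.0527
R = 2.31 Ω, so δR = 0.0527 × 2.31 = 0.122 Ω.

2.31 ± 0.122 Ω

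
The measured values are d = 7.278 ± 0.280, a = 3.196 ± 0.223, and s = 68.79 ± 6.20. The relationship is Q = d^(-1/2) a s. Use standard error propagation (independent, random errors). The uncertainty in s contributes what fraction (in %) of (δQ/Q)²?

60.8%

(δQ/Q)² = (−½·δd/d)² + (1·δa/a)² + (1·δs/s)²
  d term: (-0.5×0.0385)² = 0.000370
  a term: (1×0.0698)² = 0.00487
  s term: (1×0.0901)² = 0.00812
Total = 0.0134. Share from s = 0.00812/0.0134 = 0.608.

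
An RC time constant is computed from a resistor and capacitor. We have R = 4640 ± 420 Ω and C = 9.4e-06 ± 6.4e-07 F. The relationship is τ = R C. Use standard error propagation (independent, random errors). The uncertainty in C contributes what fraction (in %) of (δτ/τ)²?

(δτ/τ)² = (1·δR/R)² + (1·δC/C)²
  R term: (1×0.0905)² = 0.00819
  C term: (1×0.0681)² = 0.00464
Total = 0.0128. Share from C = 0.00464/0.0128 = 0.361.

36.1%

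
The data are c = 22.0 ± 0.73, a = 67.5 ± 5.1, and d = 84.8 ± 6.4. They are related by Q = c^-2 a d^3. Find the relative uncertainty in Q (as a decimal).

0.248

For a monomial Q ∝ c^-2, a, d^3, fractional errors add in quadrature:
  (-2·δc/c)² = (-2×0.0332)² = 0.00440;  (1·δa/a)² = (1×0.0756)² = 0.00571;  (3·δd/d)² = (3×0.0755)² = 0.0513
δQ/Q = √(0.0614) = 0.248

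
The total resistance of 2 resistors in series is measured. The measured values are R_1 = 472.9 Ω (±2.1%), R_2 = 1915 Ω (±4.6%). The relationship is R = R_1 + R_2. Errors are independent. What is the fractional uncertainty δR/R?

0.0371

Each term contributes (cᵢ δxᵢ)² to (δR)²:
  (δR_1)² = 98.6;  (δR_2)² = 7760
δR = √(7860) = 88.6 Ω
R = 2388 Ω, so δR/R = 88.6/2388 = 0.0371.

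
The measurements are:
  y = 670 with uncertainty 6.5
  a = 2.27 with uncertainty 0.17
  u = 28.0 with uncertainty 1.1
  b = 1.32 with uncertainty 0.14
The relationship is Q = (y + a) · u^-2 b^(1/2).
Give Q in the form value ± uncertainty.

0.985 ± 0.0939

Let w = y + a = 672. δw = √(δy² + δa²) = √(42.2 + 0.0289) = 6.50, so δw/w = 0.00967.
Q is then a monomial in w, u, b:
δQ/Q = √((δw/w)² + (-2·δu/u)² + (½·δb/b)²) = √(9.35e-05 + 0.00617 + 0.00281) = 0.0953
Q = 0.985, so δQ = 0.0953 × 0.985 = 0.0939.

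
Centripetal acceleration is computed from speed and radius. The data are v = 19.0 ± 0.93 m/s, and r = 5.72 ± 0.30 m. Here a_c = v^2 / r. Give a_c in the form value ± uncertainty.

63.1 ± 7.01 m/s^2

Each factor contributes (exponent × relative error)² to (δa_c/a_c)²:
  (2·δv/v)² = (2×0.0489)² = 0.00958;  (-1·δr/r)² = (-1×0.0524)² = 0.00275
δa_c/a_c = √(0.0123) = 0.111
a_c = 63.1 m/s^2, so δa_c = 0.111 × 63.1 = 7.01 m/s^2.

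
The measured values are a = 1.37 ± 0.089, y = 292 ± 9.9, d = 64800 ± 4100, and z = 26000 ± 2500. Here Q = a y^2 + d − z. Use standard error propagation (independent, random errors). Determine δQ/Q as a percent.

7.69%

Let p = a·y^2 = 1.17e+05. δp/p = √((1·δa/a)² + (2·δy/y)²) = √(0.00422 + 0.00460) = 0.0939, so δp = 11000.
Q = p + d − z: δQ = √(δp² + δd² + δz²) = √(1.2e+08 + 1.68e+07 + 6.25e+06) = 12000
Q = 1.56e+05, so δQ/Q = 12000/1.56e+05 = 0.0769.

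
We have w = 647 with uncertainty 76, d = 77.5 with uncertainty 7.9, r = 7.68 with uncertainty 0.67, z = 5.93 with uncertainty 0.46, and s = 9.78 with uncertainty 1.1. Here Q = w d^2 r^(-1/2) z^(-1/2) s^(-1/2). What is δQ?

45800

For a monomial Q ∝ w, d^2, r^(-1/2), z^(-1/2), s^(-1/2), fractional errors add in quadrature:
  (1·δw/w)² = (1×0.117)² = 0.0138;  (2·δd/d)² = (2×0.102)² = 0.0416;  (−½·δr/r)² = (-0.5×0.0872)² = 0.00190;  (−½·δz/z)² = (-0.5×0.0776)² = 0.00150;  (−½·δs/s)² = (-0.5×0.112)² = 0.00316
δQ/Q = √(0.0619) = 0.249
Q = 1.84e+05, so δQ = 0.249 × 1.84e+05 = 45800.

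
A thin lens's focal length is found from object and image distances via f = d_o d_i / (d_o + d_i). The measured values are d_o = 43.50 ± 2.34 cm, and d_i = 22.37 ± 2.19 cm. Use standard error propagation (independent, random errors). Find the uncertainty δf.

∂f/∂d_o = (d_i/(d_o+d_i))² = 0.115;  ∂f/∂d_i = (d_o/(d_o+d_i))² = 0.436
δf = √((∂f/∂d_o · δd_o)² + (∂f/∂d_i · δd_i)²) = √(0.0728 + 0.912) = 0.992 cm

0.992 cm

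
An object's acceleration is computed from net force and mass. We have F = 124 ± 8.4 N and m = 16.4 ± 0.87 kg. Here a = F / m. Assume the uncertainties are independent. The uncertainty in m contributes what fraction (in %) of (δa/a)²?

38.0%

(δa/a)² = (1·δF/F)² + (-1·δm/m)²
  F term: (1×0.0677)² = 0.00459
  m term: (-1×0.0530)² = 0.00281
Total = 0.00740. Share from m = 0.00281/0.00740 = 0.380.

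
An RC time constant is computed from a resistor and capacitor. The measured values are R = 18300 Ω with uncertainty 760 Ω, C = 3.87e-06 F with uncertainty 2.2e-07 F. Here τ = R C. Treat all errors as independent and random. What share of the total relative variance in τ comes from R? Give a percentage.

34.8%

(δτ/τ)² = (1·δR/R)² + (1·δC/C)²
  R term: (1×0.0415)² = 0.00172
  C term: (1×0.0568)² = 0.00323
Total = 0.00496. Share from R = 0.00172/0.00496 = 0.348.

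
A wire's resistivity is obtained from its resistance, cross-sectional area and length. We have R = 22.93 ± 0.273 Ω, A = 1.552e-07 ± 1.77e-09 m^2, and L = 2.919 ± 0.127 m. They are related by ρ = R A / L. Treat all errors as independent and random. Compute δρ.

5.67e-08 Ω·m

Each factor contributes (exponent × relative error)² to (δρ/ρ)²:
  (1·δR/R)² = (1×0.0119)² = 0.000142;  (1·δA/A)² = (1×0.0114)² = 0.000130;  (-1·δL/L)² = (-1×0.0435)² = 0.00189
δρ/ρ = √(0.00216) = 0.0465
ρ = 1.219e-06 Ω·m, so δρ = 0.0465 × 1.219e-06 = 5.67e-08 Ω·m.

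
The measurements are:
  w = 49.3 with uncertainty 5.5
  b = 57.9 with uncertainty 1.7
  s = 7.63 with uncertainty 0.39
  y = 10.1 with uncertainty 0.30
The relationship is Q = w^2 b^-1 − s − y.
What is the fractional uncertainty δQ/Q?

Let p = w^2·b^-1 = 42.0. δp/p = √((2·δw/w)² + (-1·δb/b)²) = √(0.0498 + 0.000862) = 0.225, so δp = 9.45.
Q = p − s − y: δQ = √(δp² + δs² + δy²) = √(89.2 + 0.152 + 0.0900) = 9.46
Q = 24.2, so δQ/Q = 9.46/24.2 = 0.390.

0.390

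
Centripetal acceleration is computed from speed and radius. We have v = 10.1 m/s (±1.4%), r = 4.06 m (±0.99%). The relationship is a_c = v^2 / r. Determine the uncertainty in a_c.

0.746 m/s^2

Since a_c is a product/quotient, work with relative uncertainties:
  (2·δv/v)² = (2×0.0140)² = 0.000784;  (-1·δr/r)² = (-1×0.00990)² = 9.8e-05
δa_c/a_c = √(0.000882) = 0.0297
a_c = 25.1 m/s^2, so δa_c = 0.0297 × 25.1 = 0.746 m/s^2.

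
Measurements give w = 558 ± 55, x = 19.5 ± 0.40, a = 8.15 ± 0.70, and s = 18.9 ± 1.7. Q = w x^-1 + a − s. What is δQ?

Let p = w·x^-1 = 28.6. δp/p = √((1·δw/w)² + (-1·δx/x)²) = √(0.00972 + 0.000421) = 0.101, so δp = 2.88.
Q = p + a − s: δQ = √(δp² + δa² + δs²) = √(8.30 + 0.490 + 2.89) = 3.42

3.42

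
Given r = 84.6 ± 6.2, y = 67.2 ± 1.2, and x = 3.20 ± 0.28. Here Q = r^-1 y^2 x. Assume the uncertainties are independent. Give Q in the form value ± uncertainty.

171 ± 20.4

Relative error in a monomial: (δQ/Q)² = Σ (nᵢ · δxᵢ/xᵢ)².
  (-1·δr/r)² = (-1×0.0733)² = 0.00537;  (2·δy/y)² = (2×0.0179)² = 0.00128;  (1·δx/x)² = (1×0.0875)² = 0.00766
δQ/Q = √(0.0143) = 0.120
Q = 171, so δQ = 0.120 × 171 = 20.4.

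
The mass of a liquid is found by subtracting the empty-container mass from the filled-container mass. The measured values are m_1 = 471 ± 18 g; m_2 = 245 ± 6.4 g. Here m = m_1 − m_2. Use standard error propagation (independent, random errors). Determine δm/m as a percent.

8.45%

Each term contributes (cᵢ δxᵢ)² to (δm)²:
  (δm_1)² = 324;  (δm_2)² = 41.0
δm = √(365) = 19.1 g
m = 226 g, so δm/m = 19.1/226 = 0.0845.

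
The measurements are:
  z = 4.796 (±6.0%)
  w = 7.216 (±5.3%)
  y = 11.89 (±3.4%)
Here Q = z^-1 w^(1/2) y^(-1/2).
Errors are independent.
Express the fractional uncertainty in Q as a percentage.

Products/powers → add relative errors in quadrature, weighted by exponent:
  (-1·δz/z)² = (-1×0.0600)² = 0.00360;  (½·δw/w)² = (0.5×0.0530)² = 0.000702;  (−½·δy/y)² = (-0.5×0.0340)² = 0.000289
δQ/Q = √(0.00459) = 0.0678

6.78%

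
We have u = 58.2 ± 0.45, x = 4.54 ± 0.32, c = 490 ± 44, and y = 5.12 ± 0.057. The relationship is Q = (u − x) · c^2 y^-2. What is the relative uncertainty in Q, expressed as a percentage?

18.1%

Let w = u − x = 53.7. δw = √(δu² + δx²) = √(0.203 + 0.102) = 0.552, so δw/w = 0.0103.
Q is then a monomial in w, c, y:
δQ/Q = √((δw/w)² + (2·δc/c)² + (-2·δy/y)²) = √(0.000106 + 0.0323 + 0.000496) = 0.181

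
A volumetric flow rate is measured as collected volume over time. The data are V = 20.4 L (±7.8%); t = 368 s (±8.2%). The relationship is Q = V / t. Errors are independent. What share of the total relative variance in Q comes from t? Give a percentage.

52.5%

(δQ/Q)² = (1·δV/V)² + (-1·δt/t)²
  V term: (1×0.0780)² = 0.00608
  t term: (-1×0.0820)² = 0.00672
Total = 0.0128. Share from t = 0.00672/0.0128 = 0.525.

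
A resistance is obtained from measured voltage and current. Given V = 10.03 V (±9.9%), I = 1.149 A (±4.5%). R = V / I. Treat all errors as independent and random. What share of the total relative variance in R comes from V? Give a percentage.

(δR/R)² = (1·δV/V)² + (-1·δI/I)²
  V term: (1×0.0990)² = 0.00980
  I term: (-1×0.0450)² = 0.00202
Total = 0.0118. Share from V = 0.00980/0.0118 = 0.829.

82.9%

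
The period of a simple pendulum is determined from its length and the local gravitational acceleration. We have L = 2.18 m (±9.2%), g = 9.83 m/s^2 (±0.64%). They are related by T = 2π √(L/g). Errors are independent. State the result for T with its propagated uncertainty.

2.96 ± 0.136 s

For a monomial T ∝ L^(1/2), g^(-1/2), fractional errors add in quadrature:
  (½·δL/L)² = (0.5×0.0920)² = 0.00212;  (−½·δg/g)² = (-0.5×0.00640)² = 1.02e-05
δT/T = √(0.00213) = 0.0461
T = 2.96 s, so δT = 0.0461 × 2.96 = 0.136 s.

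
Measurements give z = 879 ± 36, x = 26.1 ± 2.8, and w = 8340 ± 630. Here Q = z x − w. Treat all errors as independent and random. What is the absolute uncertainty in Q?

Let p = z·x = 22900. δp/p = √((1·δz/z)² + (1·δx/x)²) = √(0.00168 + 0.0115) = 0.115, so δp = 2630.
Q = p − w: δQ = √(δp² + δw²) = √(6.94e+06 + 3.97e+05) = 2710

2710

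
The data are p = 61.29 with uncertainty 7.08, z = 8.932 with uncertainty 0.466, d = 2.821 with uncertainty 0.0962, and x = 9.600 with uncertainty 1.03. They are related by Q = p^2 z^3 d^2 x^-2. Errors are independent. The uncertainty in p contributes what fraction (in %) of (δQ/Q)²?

(δQ/Q)² = (2·δp/p)² + (3·δz/z)² + (2·δd/d)² + (-2·δx/x)²
  p term: (2×0.116)² = 0.0534
  z term: (3×0.0522)² = 0.0245
  d term: (2×0.0341)² = 0.00465
  x term: (-2×0.107)² = 0.0460
Total = 0.129. Share from p = 0.0534/0.129 = 0.415.

41.5%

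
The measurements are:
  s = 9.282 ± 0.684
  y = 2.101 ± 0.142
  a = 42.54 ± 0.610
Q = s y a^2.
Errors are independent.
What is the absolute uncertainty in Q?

3670

Since Q is a product/quotient, work with relative uncertainties:
  (1·δs/s)² = (1×0.0737)² = 0.00543;  (1·δy/y)² = (1×0.0676)² = 0.00457;  (2·δa/a)² = (2×0.0143)² = 0.000822
δQ/Q = √(0.0108) = 0.104
Q = 35290, so δQ = 0.104 × 35290 = 3670.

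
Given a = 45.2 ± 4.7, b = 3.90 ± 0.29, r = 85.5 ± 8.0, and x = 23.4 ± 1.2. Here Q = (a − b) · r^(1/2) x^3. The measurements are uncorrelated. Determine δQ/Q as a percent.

Let u = a − b = 41.3. δu = √(δa² + δb²) = √(22.1 + 0.0841) = 4.71, so δu/u = 0.114.
Q is then a monomial in u, r, x:
δQ/Q = √((δu/u)² + (½·δr/r)² + (3·δx/x)²) = √(0.0130 + 0.00219 + 0.0237) = 0.197

19.7%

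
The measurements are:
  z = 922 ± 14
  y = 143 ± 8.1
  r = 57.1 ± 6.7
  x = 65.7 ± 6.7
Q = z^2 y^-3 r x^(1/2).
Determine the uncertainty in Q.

Each factor contributes (exponent × relative error)² to (δQ/Q)²:
  (2·δz/z)² = (2×0.0152)² = 0.000922;  (-3·δy/y)² = (-3×0.0566)² = 0.0289;  (1·δr/r)² = (1×0.117)² = 0.0138;  (½·δx/x)² = (0.5×0.102)² = 0.00260
δQ/Q = √(0.0462) = 0.215
Q = 135, so δQ = 0.215 × 135 = 28.9.

28.9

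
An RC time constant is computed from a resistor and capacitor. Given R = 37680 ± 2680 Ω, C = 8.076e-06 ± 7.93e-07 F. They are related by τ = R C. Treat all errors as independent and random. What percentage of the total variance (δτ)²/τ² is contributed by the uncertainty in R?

(δτ/τ)² = (1·δR/R)² + (1·δC/C)²
  R term: (1×0.0711)² = 0.00506
  C term: (1×0.0982)² = 0.00964
Total = 0.0147. Share from R = 0.00506/0.0147 = 0.344.

34.4%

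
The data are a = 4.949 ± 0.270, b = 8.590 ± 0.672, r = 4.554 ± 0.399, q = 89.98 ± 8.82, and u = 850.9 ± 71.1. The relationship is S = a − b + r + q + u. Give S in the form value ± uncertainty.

S is a linear combination, so absolute uncertainties add in quadrature:
  (δa)² = 0.0729;  (δb)² = 0.452;  (δr)² = 0.159;  (δq)² = 77.8;  (δu)² = 5060
δS = √(5130) = 71.6
S = 941.8.

941.8 ± 71.6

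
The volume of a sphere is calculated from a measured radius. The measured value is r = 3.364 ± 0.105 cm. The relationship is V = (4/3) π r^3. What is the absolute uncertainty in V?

Products/powers → add relative errors in quadrature, weighted by exponent:
  (3·δr/r)² = (3×0.0312)² = 0.00877
δV/V = √(0.00877) = 0.0936
V = 159.5 cm^3, so δV = 0.0936 × 159.5 = 14.9 cm^3.

14.9 cm^3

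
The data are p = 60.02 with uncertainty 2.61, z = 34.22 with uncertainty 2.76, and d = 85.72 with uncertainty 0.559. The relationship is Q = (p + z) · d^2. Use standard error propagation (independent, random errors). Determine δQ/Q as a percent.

Let u = p + z = 94.24. δu = √(δp² + δz²) = √(6.81 + 7.62) = 3.80, so δu/u = 0.0403.
Q is then a monomial in u, d:
δQ/Q = √((δu/u)² + (2·δd/d)²) = √(0.00162 + 0.000170) = 0.0424

4.24%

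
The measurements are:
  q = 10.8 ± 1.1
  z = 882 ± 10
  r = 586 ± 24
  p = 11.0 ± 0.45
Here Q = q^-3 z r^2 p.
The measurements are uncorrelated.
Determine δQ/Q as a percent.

31.9%

Each factor contributes (exponent × relative error)² to (δQ/Q)²:
  (-3·δq/q)² = (-3×0.102)² = 0.0934;  (1·δz/z)² = (1×0.0113)² = 0.000129;  (2·δr/r)² = (2×0.0410)² = 0.00671;  (1·δp/p)² = (1×0.0409)² = 0.00167
δQ/Q = √(0.102) = 0.319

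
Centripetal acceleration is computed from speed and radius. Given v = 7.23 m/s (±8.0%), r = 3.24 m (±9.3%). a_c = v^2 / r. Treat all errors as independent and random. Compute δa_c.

Products/powers → add relative errors in quadrature, weighted by exponent:
  (2·δv/v)² = (2×0.0800)² = 0.0256;  (-1·δr/r)² = (-1×0.0930)² = 0.00865
δa_c/a_c = √(0.0342) = 0.185
a_c = 16.1 m/s^2, so δa_c = 0.185 × 16.1 = 2.99 m/s^2.

2.99 m/s^2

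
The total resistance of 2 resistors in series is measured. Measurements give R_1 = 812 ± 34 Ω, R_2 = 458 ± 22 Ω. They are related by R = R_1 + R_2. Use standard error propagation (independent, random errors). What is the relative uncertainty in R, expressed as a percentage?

R is a linear combination, so absolute uncertainties add in quadrature:
  (δR_1)² = 1160;  (δR_2)² = 484
δR = √(1640) = 40.5 Ω
R = 1270 Ω, so δR/R = 40.5/1270 = 0.0319.

3.19%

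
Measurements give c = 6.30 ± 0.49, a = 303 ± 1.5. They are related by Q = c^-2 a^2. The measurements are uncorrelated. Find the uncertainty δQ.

For a monomial Q ∝ c^-2, a^2, fractional errors add in quadrature:
  (-2·δc/c)² = (-2×0.0778)² = 0.0242;  (2·δa/a)² = (2×0.00495)² = 9.8e-05
δQ/Q = √(0.0243) = 0.156
Q = 2310, so δQ = 0.156 × 2310 = 361.

361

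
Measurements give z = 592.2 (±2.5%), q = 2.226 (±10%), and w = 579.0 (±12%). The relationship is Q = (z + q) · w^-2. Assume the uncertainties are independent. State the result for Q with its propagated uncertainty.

0.001773 ± 0.000428

Let u = z + q = 594.4. δu = √(δz² + δq²) = √(219 + 0.0496) = 14.8, so δu/u = 0.0249.
Q is then a monomial in u, w:
δQ/Q = √((δu/u)² + (-2·δw/w)²) = √(0.000620 + 0.0576) = 0.241
Q = 0.001773, so δQ = 0.241 × 0.001773 = 0.000428.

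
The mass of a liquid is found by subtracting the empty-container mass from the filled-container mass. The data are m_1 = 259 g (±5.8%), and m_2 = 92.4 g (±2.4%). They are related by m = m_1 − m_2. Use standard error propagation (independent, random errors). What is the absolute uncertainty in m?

15.2 g

For a sum/difference, combine absolute errors in quadrature:
  (δm_1)² = 226;  (δm_2)² = 4.92
δm = √(231) = 15.2 g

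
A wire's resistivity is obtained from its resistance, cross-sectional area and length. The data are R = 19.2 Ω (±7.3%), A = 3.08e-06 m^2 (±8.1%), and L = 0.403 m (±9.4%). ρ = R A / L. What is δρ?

2.11e-05 Ω·m

For a monomial ρ ∝ R, A, L^-1, fractional errors add in quadrature:
  (1·δR/R)² = (1×0.0730)² = 0.00533;  (1·δA/A)² = (1×0.0810)² = 0.00656;  (-1·δL/L)² = (-1×0.0940)² = 0.00884
δρ/ρ = √(0.0207) = 0.144
ρ = 0.000147 Ω·m, so δρ = 0.144 × 0.000147 = 2.11e-05 Ω·m.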